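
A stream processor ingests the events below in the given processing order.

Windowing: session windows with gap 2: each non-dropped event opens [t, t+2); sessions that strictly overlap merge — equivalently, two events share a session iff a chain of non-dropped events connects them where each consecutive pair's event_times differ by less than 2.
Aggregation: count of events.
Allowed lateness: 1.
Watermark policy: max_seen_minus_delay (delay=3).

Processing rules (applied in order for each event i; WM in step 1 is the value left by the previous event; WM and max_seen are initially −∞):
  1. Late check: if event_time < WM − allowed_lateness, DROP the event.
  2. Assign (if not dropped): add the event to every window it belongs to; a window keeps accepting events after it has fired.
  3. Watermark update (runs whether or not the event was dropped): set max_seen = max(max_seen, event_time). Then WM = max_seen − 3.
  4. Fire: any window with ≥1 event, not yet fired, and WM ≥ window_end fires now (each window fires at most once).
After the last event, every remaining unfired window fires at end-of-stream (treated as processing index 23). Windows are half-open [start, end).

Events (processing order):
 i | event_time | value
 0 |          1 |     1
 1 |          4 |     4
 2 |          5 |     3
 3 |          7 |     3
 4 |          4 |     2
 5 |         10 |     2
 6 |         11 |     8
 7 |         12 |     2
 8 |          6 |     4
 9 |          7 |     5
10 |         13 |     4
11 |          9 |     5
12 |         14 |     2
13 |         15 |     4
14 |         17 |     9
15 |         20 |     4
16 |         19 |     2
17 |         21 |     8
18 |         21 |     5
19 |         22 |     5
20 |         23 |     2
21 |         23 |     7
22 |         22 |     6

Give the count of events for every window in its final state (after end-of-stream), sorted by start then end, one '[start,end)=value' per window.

i=0 t=1 v=1: → [1,3); WM=-2
i=1 t=4 v=4: → [4,6); WM=1
i=2 t=5 v=3: → [4,7); WM=2
i=3 t=7 v=3: → [7,9); WM=4
i=4 t=4 v=2: → [4,7); WM=4
i=5 t=10 v=2: → [10,12); WM=7
i=6 t=11 v=8: → [10,13); WM=8
i=7 t=12 v=2: → [10,14); WM=9
i=8 t=6 v=4: DROP (t<9-1); WM=9
i=9 t=7 v=5: DROP (t<9-1); WM=9
i=10 t=13 v=4: → [10,15); WM=10
i=11 t=9 v=5: → [9,15); WM=10
i=12 t=14 v=2: → [9,16); WM=11
i=13 t=15 v=4: → [9,17); WM=12
i=14 t=17 v=9: → [17,19); WM=14
i=15 t=20 v=4: → [20,22); WM=17
i=16 t=19 v=2: → [19,22); WM=17
i=17 t=21 v=8: → [19,23); WM=18
i=18 t=21 v=5: → [19,23); WM=18
i=19 t=22 v=5: → [19,24); WM=19
i=20 t=23 v=2: → [19,25); WM=20
i=21 t=23 v=7: → [19,25); WM=20
i=22 t=22 v=6: → [19,25); WM=20

[1,3)=1 [4,7)=3 [7,9)=1 [9,17)=7 [17,19)=1 [19,25)=8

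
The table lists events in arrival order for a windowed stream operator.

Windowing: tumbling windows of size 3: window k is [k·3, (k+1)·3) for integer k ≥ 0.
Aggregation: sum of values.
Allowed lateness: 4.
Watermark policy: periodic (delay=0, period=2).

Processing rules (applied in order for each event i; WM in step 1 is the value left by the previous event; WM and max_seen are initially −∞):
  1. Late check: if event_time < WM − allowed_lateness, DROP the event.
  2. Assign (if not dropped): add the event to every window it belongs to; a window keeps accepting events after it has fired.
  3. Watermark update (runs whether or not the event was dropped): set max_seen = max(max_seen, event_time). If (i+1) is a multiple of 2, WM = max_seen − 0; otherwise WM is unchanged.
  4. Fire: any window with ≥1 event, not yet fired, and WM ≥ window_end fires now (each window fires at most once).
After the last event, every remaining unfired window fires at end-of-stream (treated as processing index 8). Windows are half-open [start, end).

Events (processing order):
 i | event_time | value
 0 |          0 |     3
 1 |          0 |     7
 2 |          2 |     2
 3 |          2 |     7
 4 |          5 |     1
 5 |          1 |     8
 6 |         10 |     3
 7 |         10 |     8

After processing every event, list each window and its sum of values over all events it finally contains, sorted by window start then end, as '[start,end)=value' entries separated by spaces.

[0,3)=27 [3,6)=1 [9,12)=11

i=0 t=0 v=3: → [0,3); WM=−∞
i=1 t=0 v=7: → [0,3); WM=0
i=2 t=2 v=2: → [0,3); WM=0
i=3 t=2 v=7: → [0,3); WM=2
i=4 t=5 v=1: → [3,6); WM=2
i=5 t=1 v=8: → [0,3); WM=5; [0,3) fires=27
i=6 t=10 v=3: → [9,12); WM=5
i=7 t=10 v=8: → [9,12); WM=10; [3,6) fires=1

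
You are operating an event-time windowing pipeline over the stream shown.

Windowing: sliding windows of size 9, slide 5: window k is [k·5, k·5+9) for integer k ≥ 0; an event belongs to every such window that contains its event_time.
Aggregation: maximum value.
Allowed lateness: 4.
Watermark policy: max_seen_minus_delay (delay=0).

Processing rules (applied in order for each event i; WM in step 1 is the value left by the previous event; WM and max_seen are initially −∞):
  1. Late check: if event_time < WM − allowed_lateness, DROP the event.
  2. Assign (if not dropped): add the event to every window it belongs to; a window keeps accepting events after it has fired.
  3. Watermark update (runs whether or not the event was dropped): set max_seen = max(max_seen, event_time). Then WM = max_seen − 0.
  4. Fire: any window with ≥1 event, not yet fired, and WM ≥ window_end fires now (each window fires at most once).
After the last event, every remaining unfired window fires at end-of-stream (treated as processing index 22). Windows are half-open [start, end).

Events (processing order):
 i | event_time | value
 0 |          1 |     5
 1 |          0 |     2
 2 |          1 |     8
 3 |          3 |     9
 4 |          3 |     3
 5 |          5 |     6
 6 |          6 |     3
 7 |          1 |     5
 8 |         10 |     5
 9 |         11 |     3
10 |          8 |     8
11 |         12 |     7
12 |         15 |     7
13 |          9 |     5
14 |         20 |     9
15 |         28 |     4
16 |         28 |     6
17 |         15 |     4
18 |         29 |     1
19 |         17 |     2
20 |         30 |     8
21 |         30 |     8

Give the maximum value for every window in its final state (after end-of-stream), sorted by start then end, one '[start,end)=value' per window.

i=0 t=1 v=5: → [0,9); WM=1
i=1 t=0 v=2: → [0,9); WM=1
i=2 t=1 v=8: → [0,9); WM=1
i=3 t=3 v=9: → [0,9); WM=3
i=4 t=3 v=3: → [0,9); WM=3
i=5 t=5 v=6: → [5,14),[0,9); WM=5
i=6 t=6 v=3: → [5,14),[0,9); WM=6
i=7 t=1 v=5: DROP (t<6-4); WM=6
i=8 t=10 v=5: → [10,19),[5,14); WM=10; [0,9) fires=9
i=9 t=11 v=3: → [10,19),[5,14); WM=11
i=10 t=8 v=8: → [5,14),[0,9); WM=11
i=11 t=12 v=7: → [10,19),[5,14); WM=12
i=12 t=15 v=7: → [15,24),[10,19); WM=15; [5,14) fires=8
i=13 t=9 v=5: DROP (t<15-4); WM=15
i=14 t=20 v=9: → [20,29),[15,24); WM=20; [10,19) fires=7
i=15 t=28 v=4: → [25,34),[20,29); WM=28; [15,24) fires=9
i=16 t=28 v=6: → [25,34),[20,29); WM=28
i=17 t=15 v=4: DROP (t<28-4); WM=28
i=18 t=29 v=1: → [25,34); WM=29; [20,29) fires=9
i=19 t=17 v=2: DROP (t<29-4); WM=29
i=20 t=30 v=8: → [30,39),[25,34); WM=30
i=21 t=30 v=8: → [30,39),[25,34); WM=30

[0,9)=9 [5,14)=8 [10,19)=7 [15,24)=9 [20,29)=9 [25,34)=8 [30,39)=8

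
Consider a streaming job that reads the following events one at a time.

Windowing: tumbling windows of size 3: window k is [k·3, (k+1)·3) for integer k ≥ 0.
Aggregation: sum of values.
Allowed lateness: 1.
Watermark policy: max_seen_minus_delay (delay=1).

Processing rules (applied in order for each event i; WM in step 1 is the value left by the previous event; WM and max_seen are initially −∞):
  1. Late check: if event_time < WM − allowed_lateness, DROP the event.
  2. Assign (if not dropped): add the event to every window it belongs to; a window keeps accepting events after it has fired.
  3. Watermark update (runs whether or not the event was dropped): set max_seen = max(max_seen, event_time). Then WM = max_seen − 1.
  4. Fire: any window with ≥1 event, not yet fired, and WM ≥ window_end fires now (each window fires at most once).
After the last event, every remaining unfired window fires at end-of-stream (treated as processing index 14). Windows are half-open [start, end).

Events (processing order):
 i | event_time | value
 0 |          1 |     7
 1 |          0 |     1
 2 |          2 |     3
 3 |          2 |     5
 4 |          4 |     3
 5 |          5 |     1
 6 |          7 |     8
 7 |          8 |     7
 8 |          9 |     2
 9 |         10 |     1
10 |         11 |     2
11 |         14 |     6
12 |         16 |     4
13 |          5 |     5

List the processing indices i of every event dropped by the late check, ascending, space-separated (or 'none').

i=0 t=1 v=7: → [0,3); WM=0
i=1 t=0 v=1: → [0,3); WM=0
i=2 t=2 v=3: → [0,3); WM=1
i=3 t=2 v=5: → [0,3); WM=1
i=4 t=4 v=3: → [3,6); WM=3; [0,3) fires=16
i=5 t=5 v=1: → [3,6); WM=4
i=6 t=7 v=8: → [6,9); WM=6; [3,6) fires=4
i=7 t=8 v=7: → [6,9); WM=7
i=8 t=9 v=2: → [9,12); WM=8
i=9 t=10 v=1: → [9,12); WM=9; [6,9) fires=15
i=10 t=11 v=2: → [9,12); WM=10
i=11 t=14 v=6: → [12,15); WM=13; [9,12) fires=5
i=12 t=16 v=4: → [15,18); WM=15; [12,15) fires=6
i=13 t=5 v=5: DROP (t<15-1); WM=15

13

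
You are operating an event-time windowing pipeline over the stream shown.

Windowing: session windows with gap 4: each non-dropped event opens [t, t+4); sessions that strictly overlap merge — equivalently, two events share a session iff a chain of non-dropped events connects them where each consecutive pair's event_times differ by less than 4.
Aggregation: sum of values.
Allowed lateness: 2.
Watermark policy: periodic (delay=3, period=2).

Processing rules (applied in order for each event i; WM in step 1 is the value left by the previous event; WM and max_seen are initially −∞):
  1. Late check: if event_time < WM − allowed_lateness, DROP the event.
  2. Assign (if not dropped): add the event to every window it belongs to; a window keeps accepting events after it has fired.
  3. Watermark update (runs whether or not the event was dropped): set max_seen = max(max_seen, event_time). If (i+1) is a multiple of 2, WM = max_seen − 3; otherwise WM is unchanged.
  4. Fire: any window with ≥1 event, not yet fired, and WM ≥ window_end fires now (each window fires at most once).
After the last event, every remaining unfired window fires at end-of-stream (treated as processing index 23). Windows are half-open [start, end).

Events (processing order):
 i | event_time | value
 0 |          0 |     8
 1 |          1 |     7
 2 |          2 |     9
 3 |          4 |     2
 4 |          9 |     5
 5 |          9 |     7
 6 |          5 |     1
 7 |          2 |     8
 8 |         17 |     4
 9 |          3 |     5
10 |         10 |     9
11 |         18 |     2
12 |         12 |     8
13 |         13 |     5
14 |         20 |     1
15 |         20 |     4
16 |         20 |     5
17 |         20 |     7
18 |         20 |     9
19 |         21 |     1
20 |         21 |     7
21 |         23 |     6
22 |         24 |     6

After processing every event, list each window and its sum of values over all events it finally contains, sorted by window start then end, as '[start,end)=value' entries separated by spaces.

[0,9)=27 [9,13)=12 [13,17)=5 [17,28)=52

i=0 t=0 v=8: → [0,4); WM=−∞
i=1 t=1 v=7: → [0,5); WM=-2
i=2 t=2 v=9: → [0,6); WM=-2
i=3 t=4 v=2: → [0,8); WM=1
i=4 t=9 v=5: → [9,13); WM=1
i=5 t=9 v=7: → [9,13); WM=6
i=6 t=5 v=1: → [0,9); WM=6
i=7 t=2 v=8: DROP (t<6-2); WM=6
i=8 t=17 v=4: → [17,21); WM=6
i=9 t=3 v=5: DROP (t<6-2); WM=14
i=10 t=10 v=9: DROP (t<14-2); WM=14
i=11 t=18 v=2: → [17,22); WM=15
i=12 t=12 v=8: DROP (t<15-2); WM=15
i=13 t=13 v=5: → [13,17); WM=15
i=14 t=20 v=1: → [17,24); WM=15
i=15 t=20 v=4: → [17,24); WM=17
i=16 t=20 v=5: → [17,24); WM=17
i=17 t=20 v=7: → [17,24); WM=17
i=18 t=20 v=9: → [17,24); WM=17
i=19 t=21 v=1: → [17,25); WM=18
i=20 t=21 v=7: → [17,25); WM=18
i=21 t=23 v=6: → [17,27); WM=20
i=22 t=24 v=6: → [17,28); WM=20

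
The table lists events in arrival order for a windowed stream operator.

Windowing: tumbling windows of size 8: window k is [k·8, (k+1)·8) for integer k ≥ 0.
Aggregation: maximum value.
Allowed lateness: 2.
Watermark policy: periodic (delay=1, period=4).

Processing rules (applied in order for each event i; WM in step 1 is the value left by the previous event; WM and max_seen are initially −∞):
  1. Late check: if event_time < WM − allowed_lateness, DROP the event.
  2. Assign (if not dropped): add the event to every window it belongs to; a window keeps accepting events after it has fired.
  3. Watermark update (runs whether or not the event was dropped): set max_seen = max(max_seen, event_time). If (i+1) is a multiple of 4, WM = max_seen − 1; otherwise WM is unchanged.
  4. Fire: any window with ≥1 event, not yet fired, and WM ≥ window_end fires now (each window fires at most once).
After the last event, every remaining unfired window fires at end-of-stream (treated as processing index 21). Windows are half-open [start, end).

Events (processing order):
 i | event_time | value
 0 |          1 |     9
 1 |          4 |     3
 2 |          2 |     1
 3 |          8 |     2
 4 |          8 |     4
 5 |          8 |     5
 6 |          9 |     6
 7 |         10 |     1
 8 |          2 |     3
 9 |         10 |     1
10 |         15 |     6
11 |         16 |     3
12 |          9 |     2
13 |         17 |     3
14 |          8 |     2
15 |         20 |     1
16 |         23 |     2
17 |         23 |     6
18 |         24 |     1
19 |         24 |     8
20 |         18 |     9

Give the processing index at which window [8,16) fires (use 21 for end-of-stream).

i=0 t=1 v=9: → [0,8); WM=−∞
i=1 t=4 v=3: → [0,8); WM=−∞
i=2 t=2 v=1: → [0,8); WM=−∞
i=3 t=8 v=2: → [8,16); WM=7
i=4 t=8 v=4: → [8,16); WM=7
i=5 t=8 v=5: → [8,16); WM=7
i=6 t=9 v=6: → [8,16); WM=7
i=7 t=10 v=1: → [8,16); WM=9; [0,8) fires=9
i=8 t=2 v=3: DROP (t<9-2); WM=9
i=9 t=10 v=1: → [8,16); WM=9
i=10 t=15 v=6: → [8,16); WM=9
i=11 t=16 v=3: → [16,24); WM=15
i=12 t=9 v=2: DROP (t<15-2); WM=15
i=13 t=17 v=3: → [16,24); WM=15
i=14 t=8 v=2: DROP (t<15-2); WM=15
i=15 t=20 v=1: → [16,24); WM=19; [8,16) fires=6
i=16 t=23 v=2: → [16,24); WM=19
i=17 t=23 v=6: → [16,24); WM=19
i=18 t=24 v=1: → [24,32); WM=19
i=19 t=24 v=8: → [24,32); WM=23
i=20 t=18 v=9: DROP (t<23-2); WM=23

15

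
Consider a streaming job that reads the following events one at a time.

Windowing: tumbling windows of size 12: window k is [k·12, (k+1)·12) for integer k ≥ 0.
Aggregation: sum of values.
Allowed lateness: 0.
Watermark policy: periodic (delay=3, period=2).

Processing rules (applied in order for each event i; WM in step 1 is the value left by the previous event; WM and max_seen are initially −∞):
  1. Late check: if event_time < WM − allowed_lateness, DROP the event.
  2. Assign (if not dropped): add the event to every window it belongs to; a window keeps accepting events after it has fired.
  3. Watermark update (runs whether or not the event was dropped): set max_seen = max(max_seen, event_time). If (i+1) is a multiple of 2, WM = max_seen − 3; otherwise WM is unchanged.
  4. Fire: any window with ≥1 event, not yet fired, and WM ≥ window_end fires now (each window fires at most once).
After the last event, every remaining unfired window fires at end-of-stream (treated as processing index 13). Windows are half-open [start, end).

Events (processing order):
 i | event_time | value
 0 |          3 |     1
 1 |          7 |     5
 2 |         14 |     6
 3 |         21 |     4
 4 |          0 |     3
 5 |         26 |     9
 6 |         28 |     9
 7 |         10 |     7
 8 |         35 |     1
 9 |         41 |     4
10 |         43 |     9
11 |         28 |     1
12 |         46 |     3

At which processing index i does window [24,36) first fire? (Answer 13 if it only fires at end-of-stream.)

9

i=0 t=3 v=1: → [0,12); WM=−∞
i=1 t=7 v=5: → [0,12); WM=4
i=2 t=14 v=6: → [12,24); WM=4
i=3 t=21 v=4: → [12,24); WM=18; [0,12) fires=6
i=4 t=0 v=3: DROP (t<18-0); WM=18
i=5 t=26 v=9: → [24,36); WM=23
i=6 t=28 v=9: → [24,36); WM=23
i=7 t=10 v=7: DROP (t<23-0); WM=25; [12,24) fires=10
i=8 t=35 v=1: → [24,36); WM=25
i=9 t=41 v=4: → [36,48); WM=38; [24,36) fires=19
i=10 t=43 v=9: → [36,48); WM=38
i=11 t=28 v=1: DROP (t<38-0); WM=40
i=12 t=46 v=3: → [36,48); WM=40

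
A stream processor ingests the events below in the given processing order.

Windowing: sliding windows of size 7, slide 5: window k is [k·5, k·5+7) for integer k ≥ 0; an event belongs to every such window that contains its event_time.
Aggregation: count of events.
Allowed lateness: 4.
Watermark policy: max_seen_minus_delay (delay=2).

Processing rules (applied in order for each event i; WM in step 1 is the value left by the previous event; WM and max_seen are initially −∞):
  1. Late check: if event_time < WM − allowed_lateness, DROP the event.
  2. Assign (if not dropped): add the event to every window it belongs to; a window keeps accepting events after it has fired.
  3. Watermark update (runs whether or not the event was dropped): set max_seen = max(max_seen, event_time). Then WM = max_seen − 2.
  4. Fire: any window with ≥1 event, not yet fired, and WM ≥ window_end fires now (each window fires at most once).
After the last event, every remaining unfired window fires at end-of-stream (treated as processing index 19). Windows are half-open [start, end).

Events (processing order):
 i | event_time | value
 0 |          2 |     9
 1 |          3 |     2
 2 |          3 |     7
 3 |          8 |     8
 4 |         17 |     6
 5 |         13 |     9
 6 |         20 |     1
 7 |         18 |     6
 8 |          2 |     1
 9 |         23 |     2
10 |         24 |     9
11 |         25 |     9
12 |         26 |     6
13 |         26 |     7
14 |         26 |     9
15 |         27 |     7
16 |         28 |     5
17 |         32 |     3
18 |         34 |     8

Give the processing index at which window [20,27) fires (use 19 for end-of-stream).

i=0 t=2 v=9: → [0,7); WM=0
i=1 t=3 v=2: → [0,7); WM=1
i=2 t=3 v=7: → [0,7); WM=1
i=3 t=8 v=8: → [5,12); WM=6
i=4 t=17 v=6: → [15,22); WM=15; [0,7) fires=3 [5,12) fires=1
i=5 t=13 v=9: → [10,17); WM=15
i=6 t=20 v=1: → [20,27),[15,22); WM=18; [10,17) fires=1
i=7 t=18 v=6: → [15,22); WM=18
i=8 t=2 v=1: DROP (t<18-4); WM=18
i=9 t=23 v=2: → [20,27); WM=21
i=10 t=24 v=9: → [20,27); WM=22; [15,22) fires=3
i=11 t=25 v=9: → [25,32),[20,27); WM=23
i=12 t=26 v=6: → [25,32),[20,27); WM=24
i=13 t=26 v=7: → [25,32),[20,27); WM=24
i=14 t=26 v=9: → [25,32),[20,27); WM=24
i=15 t=27 v=7: → [25,32); WM=25
i=16 t=28 v=5: → [25,32); WM=26
i=17 t=32 v=3: → [30,37); WM=30; [20,27) fires=7
i=18 t=34 v=8: → [30,37); WM=32; [25,32) fires=6

17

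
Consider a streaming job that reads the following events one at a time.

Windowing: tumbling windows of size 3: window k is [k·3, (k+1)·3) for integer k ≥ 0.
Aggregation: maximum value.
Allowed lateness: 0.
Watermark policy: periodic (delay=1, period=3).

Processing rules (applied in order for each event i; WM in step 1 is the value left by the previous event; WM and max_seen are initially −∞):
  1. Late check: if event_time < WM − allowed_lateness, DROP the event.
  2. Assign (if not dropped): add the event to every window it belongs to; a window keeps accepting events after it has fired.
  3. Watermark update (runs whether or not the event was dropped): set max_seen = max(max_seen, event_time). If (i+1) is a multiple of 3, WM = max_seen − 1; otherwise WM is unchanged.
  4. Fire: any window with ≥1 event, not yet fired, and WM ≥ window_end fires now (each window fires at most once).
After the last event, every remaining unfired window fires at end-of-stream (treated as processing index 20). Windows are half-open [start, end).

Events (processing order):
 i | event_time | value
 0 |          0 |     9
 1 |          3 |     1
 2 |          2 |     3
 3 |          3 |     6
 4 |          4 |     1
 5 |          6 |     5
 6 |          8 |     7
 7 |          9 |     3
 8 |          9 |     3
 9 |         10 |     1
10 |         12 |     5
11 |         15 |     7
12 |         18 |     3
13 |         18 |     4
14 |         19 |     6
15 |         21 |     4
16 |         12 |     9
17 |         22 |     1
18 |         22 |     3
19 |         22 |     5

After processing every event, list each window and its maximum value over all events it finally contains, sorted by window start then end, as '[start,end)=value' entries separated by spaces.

[0,3)=9 [3,6)=6 [6,9)=7 [9,12)=3 [12,15)=5 [15,18)=7 [18,21)=6 [21,24)=5

i=0 t=0 v=9: → [0,3); WM=−∞
i=1 t=3 v=1: → [3,6); WM=−∞
i=2 t=2 v=3: → [0,3); WM=2
i=3 t=3 v=6: → [3,6); WM=2
i=4 t=4 v=1: → [3,6); WM=2
i=5 t=6 v=5: → [6,9); WM=5; [0,3) fires=9
i=6 t=8 v=7: → [6,9); WM=5
i=7 t=9 v=3: → [9,12); WM=5
i=8 t=9 v=3: → [9,12); WM=8; [3,6) fires=6
i=9 t=10 v=1: → [9,12); WM=8
i=10 t=12 v=5: → [12,15); WM=8
i=11 t=15 v=7: → [15,18); WM=14; [6,9) fires=7 [9,12) fires=3
i=12 t=18 v=3: → [18,21); WM=14
i=13 t=18 v=4: → [18,21); WM=14
i=14 t=19 v=6: → [18,21); WM=18; [12,15) fires=5 [15,18) fires=7
i=15 t=21 v=4: → [21,24); WM=18
i=16 t=12 v=9: DROP (t<18-0); WM=18
i=17 t=22 v=1: → [21,24); WM=21; [18,21) fires=6
i=18 t=22 v=3: → [21,24); WM=21
i=19 t=22 v=5: → [21,24); WM=21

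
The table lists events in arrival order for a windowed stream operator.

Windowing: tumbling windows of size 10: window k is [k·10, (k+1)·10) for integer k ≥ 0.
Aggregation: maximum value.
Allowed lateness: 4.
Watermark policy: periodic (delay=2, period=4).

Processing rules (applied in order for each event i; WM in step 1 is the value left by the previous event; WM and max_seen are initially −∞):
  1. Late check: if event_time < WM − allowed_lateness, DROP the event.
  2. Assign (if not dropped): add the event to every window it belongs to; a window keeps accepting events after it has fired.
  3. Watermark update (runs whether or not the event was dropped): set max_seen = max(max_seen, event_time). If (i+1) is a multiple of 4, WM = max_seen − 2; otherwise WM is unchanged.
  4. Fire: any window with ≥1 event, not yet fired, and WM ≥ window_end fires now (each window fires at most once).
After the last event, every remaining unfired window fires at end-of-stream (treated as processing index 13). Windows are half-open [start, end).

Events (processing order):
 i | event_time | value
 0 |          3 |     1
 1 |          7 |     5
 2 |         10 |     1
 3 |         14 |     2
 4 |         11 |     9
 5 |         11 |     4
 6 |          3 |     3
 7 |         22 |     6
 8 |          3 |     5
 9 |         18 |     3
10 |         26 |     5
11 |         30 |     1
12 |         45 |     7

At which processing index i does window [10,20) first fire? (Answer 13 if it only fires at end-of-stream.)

i=0 t=3 v=1: → [0,10); WM=−∞
i=1 t=7 v=5: → [0,10); WM=−∞
i=2 t=10 v=1: → [10,20); WM=−∞
i=3 t=14 v=2: → [10,20); WM=12; [0,10) fires=5
i=4 t=11 v=9: → [10,20); WM=12
i=5 t=11 v=4: → [10,20); WM=12
i=6 t=3 v=3: DROP (t<12-4); WM=12
i=7 t=22 v=6: → [20,30); WM=20; [10,20) fires=9
i=8 t=3 v=5: DROP (t<20-4); WM=20
i=9 t=18 v=3: → [10,20); WM=20
i=10 t=26 v=5: → [20,30); WM=20
i=11 t=30 v=1: → [30,40); WM=28
i=12 t=45 v=7: → [40,50); WM=28

7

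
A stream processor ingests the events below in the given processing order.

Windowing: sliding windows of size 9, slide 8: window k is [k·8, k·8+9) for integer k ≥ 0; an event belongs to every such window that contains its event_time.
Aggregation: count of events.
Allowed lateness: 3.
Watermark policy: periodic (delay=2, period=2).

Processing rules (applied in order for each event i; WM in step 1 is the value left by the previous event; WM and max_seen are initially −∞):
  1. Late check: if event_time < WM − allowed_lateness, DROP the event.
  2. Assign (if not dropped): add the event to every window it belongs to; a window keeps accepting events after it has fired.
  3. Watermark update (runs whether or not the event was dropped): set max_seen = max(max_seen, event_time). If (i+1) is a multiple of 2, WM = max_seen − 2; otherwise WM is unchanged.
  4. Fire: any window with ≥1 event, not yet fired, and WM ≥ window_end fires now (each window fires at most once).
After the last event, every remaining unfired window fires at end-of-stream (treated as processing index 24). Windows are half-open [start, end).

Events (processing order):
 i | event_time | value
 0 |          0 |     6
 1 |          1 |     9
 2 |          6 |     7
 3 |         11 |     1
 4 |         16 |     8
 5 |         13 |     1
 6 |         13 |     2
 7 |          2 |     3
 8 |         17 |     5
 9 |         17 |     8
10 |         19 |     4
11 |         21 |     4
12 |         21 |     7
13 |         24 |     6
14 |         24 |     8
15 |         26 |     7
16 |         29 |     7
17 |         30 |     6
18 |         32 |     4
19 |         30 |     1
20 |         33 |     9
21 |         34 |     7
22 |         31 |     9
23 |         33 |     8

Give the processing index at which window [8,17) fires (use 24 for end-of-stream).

i=0 t=0 v=6: → [0,9); WM=−∞
i=1 t=1 v=9: → [0,9); WM=-1
i=2 t=6 v=7: → [0,9); WM=-1
i=3 t=11 v=1: → [8,17); WM=9; [0,9) fires=3
i=4 t=16 v=8: → [16,25),[8,17); WM=9
i=5 t=13 v=1: → [8,17); WM=14
i=6 t=13 v=2: → [8,17); WM=14
i=7 t=2 v=3: DROP (t<14-3); WM=14
i=8 t=17 v=5: → [16,25); WM=14
i=9 t=17 v=8: → [16,25); WM=15
i=10 t=19 v=4: → [16,25); WM=15
i=11 t=21 v=4: → [16,25); WM=19; [8,17) fires=4
i=12 t=21 v=7: → [16,25); WM=19
i=13 t=24 v=6: → [24,33),[16,25); WM=22
i=14 t=24 v=8: → [24,33),[16,25); WM=22
i=15 t=26 v=7: → [24,33); WM=24
i=16 t=29 v=7: → [24,33); WM=24
i=17 t=30 v=6: → [24,33); WM=28; [16,25) fires=8
i=18 t=32 v=4: → [32,41),[24,33); WM=28
i=19 t=30 v=1: → [24,33); WM=30
i=20 t=33 v=9: → [32,41); WM=30
i=21 t=34 v=7: → [32,41); WM=32
i=22 t=31 v=9: → [24,33); WM=32
i=23 t=33 v=8: → [32,41); WM=32

11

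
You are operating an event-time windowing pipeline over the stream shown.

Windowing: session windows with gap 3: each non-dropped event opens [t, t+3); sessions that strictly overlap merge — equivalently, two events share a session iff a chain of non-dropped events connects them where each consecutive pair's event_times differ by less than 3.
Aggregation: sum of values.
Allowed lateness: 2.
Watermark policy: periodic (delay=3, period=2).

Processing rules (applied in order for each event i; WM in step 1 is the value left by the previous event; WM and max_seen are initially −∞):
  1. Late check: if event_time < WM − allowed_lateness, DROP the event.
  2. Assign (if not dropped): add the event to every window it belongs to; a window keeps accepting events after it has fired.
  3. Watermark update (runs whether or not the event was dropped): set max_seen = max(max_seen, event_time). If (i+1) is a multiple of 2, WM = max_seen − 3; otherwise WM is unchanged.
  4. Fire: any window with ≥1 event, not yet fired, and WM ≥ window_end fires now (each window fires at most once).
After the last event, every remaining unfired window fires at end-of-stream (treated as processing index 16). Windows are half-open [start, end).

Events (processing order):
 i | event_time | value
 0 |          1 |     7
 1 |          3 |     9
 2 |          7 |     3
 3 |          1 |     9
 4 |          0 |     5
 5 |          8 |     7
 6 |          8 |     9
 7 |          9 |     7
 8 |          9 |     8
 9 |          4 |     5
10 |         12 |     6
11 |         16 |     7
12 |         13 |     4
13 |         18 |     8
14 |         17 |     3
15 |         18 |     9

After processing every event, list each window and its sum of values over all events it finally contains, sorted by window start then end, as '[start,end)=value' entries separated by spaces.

i=0 t=1 v=7: → [1,4); WM=−∞
i=1 t=3 v=9: → [1,6); WM=0
i=2 t=7 v=3: → [7,10); WM=0
i=3 t=1 v=9: → [1,6); WM=4
i=4 t=0 v=5: DROP (t<4-2); WM=4
i=5 t=8 v=7: → [7,11); WM=5
i=6 t=8 v=9: → [7,11); WM=5
i=7 t=9 v=7: → [7,12); WM=6
i=8 t=9 v=8: → [7,12); WM=6
i=9 t=4 v=5: → [1,7); WM=6
i=10 t=12 v=6: → [12,15); WM=6
i=11 t=16 v=7: → [16,19); WM=13
i=12 t=13 v=4: → [12,16); WM=13
i=13 t=18 v=8: → [16,21); WM=15
i=14 t=17 v=3: → [16,21); WM=15
i=15 t=18 v=9: → [16,21); WM=15

[1,7)=30 [7,12)=34 [12,16)=10 [16,21)=27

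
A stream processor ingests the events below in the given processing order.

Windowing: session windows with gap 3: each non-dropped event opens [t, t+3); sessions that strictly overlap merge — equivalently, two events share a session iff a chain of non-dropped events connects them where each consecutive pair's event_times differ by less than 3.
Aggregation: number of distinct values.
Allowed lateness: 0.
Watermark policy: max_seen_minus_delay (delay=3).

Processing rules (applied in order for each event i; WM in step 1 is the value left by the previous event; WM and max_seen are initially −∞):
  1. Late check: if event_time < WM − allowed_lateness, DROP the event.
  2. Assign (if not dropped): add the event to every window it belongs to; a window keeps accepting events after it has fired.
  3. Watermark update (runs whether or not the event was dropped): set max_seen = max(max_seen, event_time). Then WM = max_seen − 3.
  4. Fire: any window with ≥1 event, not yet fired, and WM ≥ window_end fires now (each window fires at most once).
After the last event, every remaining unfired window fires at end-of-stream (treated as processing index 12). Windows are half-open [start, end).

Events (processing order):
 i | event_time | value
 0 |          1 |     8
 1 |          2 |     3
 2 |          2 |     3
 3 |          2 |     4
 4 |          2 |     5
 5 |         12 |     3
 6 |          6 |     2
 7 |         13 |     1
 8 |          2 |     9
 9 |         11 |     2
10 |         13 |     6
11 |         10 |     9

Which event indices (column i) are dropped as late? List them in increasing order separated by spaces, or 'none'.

6 8

i=0 t=1 v=8: → [1,4); WM=-2
i=1 t=2 v=3: → [1,5); WM=-1
i=2 t=2 v=3: → [1,5); WM=-1
i=3 t=2 v=4: → [1,5); WM=-1
i=4 t=2 v=5: → [1,5); WM=-1
i=5 t=12 v=3: → [12,15); WM=9
i=6 t=6 v=2: DROP (t<9-0); WM=9
i=7 t=13 v=1: → [12,16); WM=10
i=8 t=2 v=9: DROP (t<10-0); WM=10
i=9 t=11 v=2: → [11,16); WM=10
i=10 t=13 v=6: → [11,16); WM=10
i=11 t=10 v=9: → [10,16); WM=10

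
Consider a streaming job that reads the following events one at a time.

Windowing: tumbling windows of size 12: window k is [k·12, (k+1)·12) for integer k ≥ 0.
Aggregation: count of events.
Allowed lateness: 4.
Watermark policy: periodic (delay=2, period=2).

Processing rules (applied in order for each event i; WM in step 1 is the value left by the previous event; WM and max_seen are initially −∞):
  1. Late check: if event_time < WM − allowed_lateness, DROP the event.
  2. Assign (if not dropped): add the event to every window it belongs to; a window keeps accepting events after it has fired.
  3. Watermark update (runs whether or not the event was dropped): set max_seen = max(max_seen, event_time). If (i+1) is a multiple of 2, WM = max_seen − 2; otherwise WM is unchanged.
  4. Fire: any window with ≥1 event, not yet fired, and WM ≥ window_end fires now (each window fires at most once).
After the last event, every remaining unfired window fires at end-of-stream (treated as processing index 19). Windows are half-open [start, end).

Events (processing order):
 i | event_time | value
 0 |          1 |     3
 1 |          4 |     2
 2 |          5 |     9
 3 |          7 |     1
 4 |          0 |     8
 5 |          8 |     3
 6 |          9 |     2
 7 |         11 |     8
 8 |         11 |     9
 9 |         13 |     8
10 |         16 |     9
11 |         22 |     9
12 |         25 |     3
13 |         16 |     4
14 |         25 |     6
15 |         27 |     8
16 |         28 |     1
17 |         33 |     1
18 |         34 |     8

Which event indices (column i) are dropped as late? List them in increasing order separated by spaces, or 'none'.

i=0 t=1 v=3: → [0,12); WM=−∞
i=1 t=4 v=2: → [0,12); WM=2
i=2 t=5 v=9: → [0,12); WM=2
i=3 t=7 v=1: → [0,12); WM=5
i=4 t=0 v=8: DROP (t<5-4); WM=5
i=5 t=8 v=3: → [0,12); WM=6
i=6 t=9 v=2: → [0,12); WM=6
i=7 t=11 v=8: → [0,12); WM=9
i=8 t=11 v=9: → [0,12); WM=9
i=9 t=13 v=8: → [12,24); WM=11
i=10 t=16 v=9: → [12,24); WM=11
i=11 t=22 v=9: → [12,24); WM=20; [0,12) fires=8
i=12 t=25 v=3: → [24,36); WM=20
i=13 t=16 v=4: → [12,24); WM=23
i=14 t=25 v=6: → [24,36); WM=23
i=15 t=27 v=8: → [24,36); WM=25; [12,24) fires=4
i=16 t=28 v=1: → [24,36); WM=25
i=17 t=33 v=1: → [24,36); WM=31
i=18 t=34 v=8: → [24,36); WM=31

4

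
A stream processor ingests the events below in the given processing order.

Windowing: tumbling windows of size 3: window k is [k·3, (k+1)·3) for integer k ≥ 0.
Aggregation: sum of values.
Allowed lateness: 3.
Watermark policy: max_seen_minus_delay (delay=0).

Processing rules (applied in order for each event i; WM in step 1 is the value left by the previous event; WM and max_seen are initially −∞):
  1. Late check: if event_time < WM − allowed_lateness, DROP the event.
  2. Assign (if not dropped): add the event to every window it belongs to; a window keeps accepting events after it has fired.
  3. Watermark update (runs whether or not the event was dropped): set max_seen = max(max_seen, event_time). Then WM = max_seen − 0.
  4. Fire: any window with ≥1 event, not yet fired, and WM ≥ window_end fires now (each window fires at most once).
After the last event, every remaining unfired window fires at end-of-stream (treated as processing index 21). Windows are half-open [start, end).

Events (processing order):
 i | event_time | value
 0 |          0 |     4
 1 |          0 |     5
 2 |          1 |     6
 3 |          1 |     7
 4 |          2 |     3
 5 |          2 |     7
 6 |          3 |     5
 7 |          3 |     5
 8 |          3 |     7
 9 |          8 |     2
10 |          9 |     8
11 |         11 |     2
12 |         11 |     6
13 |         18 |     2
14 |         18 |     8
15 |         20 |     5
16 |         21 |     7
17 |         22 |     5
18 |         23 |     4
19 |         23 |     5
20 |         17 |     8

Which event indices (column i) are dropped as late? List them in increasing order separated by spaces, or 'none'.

i=0 t=0 v=4: → [0,3); WM=0
i=1 t=0 v=5: → [0,3); WM=0
i=2 t=1 v=6: → [0,3); WM=1
i=3 t=1 v=7: → [0,3); WM=1
i=4 t=2 v=3: → [0,3); WM=2
i=5 t=2 v=7: → [0,3); WM=2
i=6 t=3 v=5: → [3,6); WM=3; [0,3) fires=32
i=7 t=3 v=5: → [3,6); WM=3
i=8 t=3 v=7: → [3,6); WM=3
i=9 t=8 v=2: → [6,9); WM=8; [3,6) fires=17
i=10 t=9 v=8: → [9,12); WM=9; [6,9) fires=2
i=11 t=11 v=2: → [9,12); WM=11
i=12 t=11 v=6: → [9,12); WM=11
i=13 t=18 v=2: → [18,21); WM=18; [9,12) fires=16
i=14 t=18 v=8: → [18,21); WM=18
i=15 t=20 v=5: → [18,21); WM=20
i=16 t=21 v=7: → [21,24); WM=21; [18,21) fires=15
i=17 t=22 v=5: → [21,24); WM=22
i=18 t=23 v=4: → [21,24); WM=23
i=19 t=23 v=5: → [21,24); WM=23
i=20 t=17 v=8: DROP (t<23-3); WM=23

20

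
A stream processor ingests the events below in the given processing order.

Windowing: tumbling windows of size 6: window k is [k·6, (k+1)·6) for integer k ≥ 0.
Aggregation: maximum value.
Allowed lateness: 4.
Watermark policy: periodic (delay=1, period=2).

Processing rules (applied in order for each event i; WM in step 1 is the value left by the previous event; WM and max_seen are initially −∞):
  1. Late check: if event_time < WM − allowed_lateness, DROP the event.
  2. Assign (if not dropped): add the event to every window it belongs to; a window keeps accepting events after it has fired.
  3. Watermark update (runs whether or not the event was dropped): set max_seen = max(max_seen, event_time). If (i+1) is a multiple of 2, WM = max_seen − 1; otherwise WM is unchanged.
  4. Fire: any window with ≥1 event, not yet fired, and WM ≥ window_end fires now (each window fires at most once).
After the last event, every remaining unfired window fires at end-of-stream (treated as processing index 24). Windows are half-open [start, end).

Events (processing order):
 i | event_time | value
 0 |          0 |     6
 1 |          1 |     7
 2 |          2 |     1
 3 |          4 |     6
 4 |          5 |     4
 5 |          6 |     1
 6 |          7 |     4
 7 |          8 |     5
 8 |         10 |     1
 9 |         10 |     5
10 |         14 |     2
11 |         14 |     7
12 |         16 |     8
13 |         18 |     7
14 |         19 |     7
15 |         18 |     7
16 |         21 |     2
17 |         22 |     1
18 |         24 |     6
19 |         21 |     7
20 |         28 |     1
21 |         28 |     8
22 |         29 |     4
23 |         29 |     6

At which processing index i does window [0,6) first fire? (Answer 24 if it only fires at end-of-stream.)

7

i=0 t=0 v=6: → [0,6); WM=−∞
i=1 t=1 v=7: → [0,6); WM=0
i=2 t=2 v=1: → [0,6); WM=0
i=3 t=4 v=6: → [0,6); WM=3
i=4 t=5 v=4: → [0,6); WM=3
i=5 t=6 v=1: → [6,12); WM=5
i=6 t=7 v=4: → [6,12); WM=5
i=7 t=8 v=5: → [6,12); WM=7; [0,6) fires=7
i=8 t=10 v=1: → [6,12); WM=7
i=9 t=10 v=5: → [6,12); WM=9
i=10 t=14 v=2: → [12,18); WM=9
i=11 t=14 v=7: → [12,18); WM=13; [6,12) fires=5
i=12 t=16 v=8: → [12,18); WM=13
i=13 t=18 v=7: → [18,24); WM=17
i=14 t=19 v=7: → [18,24); WM=17
i=15 t=18 v=7: → [18,24); WM=18; [12,18) fires=8
i=16 t=21 v=2: → [18,24); WM=18
i=17 t=22 v=1: → [18,24); WM=21
i=18 t=24 v=6: → [24,30); WM=21
i=19 t=21 v=7: → [18,24); WM=23
i=20 t=28 v=1: → [24,30); WM=23
i=21 t=28 v=8: → [24,30); WM=27; [18,24) fires=7
i=22 t=29 v=4: → [24,30); WM=27
i=23 t=29 v=6: → [24,30); WM=28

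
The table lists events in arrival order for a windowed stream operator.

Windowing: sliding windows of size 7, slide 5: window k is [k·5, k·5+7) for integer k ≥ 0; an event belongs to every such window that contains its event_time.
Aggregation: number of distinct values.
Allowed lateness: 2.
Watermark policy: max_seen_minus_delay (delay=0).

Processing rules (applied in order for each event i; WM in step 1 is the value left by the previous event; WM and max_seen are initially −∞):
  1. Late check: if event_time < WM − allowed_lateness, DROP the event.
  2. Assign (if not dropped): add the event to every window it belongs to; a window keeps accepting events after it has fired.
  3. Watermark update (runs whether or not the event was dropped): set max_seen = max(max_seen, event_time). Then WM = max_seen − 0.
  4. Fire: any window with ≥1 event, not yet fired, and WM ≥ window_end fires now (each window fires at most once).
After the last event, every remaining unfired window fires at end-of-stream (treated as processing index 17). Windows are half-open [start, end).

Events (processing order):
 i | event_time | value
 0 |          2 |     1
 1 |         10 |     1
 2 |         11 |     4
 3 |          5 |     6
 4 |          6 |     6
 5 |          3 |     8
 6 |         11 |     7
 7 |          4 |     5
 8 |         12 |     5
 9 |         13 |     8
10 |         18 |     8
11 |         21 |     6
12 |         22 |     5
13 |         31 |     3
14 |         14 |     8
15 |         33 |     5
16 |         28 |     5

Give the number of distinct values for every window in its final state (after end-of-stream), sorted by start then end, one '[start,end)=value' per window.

[0,7)=1 [5,12)=3 [10,17)=5 [15,22)=2 [20,27)=2 [25,32)=1 [30,37)=2

i=0 t=2 v=1: → [0,7); WM=2
i=1 t=10 v=1: → [10,17),[5,12); WM=10; [0,7) fires=1
i=2 t=11 v=4: → [10,17),[5,12); WM=11
i=3 t=5 v=6: DROP (t<11-2); WM=11
i=4 t=6 v=6: DROP (t<11-2); WM=11
i=5 t=3 v=8: DROP (t<11-2); WM=11
i=6 t=11 v=7: → [10,17),[5,12); WM=11
i=7 t=4 v=5: DROP (t<11-2); WM=11
i=8 t=12 v=5: → [10,17); WM=12; [5,12) fires=3
i=9 t=13 v=8: → [10,17); WM=13
i=10 t=18 v=8: → [15,22); WM=18; [10,17) fires=5
i=11 t=21 v=6: → [20,27),[15,22); WM=21
i=12 t=22 v=5: → [20,27); WM=22; [15,22) fires=2
i=13 t=31 v=3: → [30,37),[25,32); WM=31; [20,27) fires=2
i=14 t=14 v=8: DROP (t<31-2); WM=31
i=15 t=33 v=5: → [30,37); WM=33; [25,32) fires=1
i=16 t=28 v=5: DROP (t<33-2); WM=33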